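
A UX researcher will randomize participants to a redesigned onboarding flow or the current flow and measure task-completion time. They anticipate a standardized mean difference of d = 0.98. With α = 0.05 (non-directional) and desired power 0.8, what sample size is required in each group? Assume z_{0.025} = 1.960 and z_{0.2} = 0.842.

n = 17 per group

For two independent groups with equal n: n = 2·((z_{α/2} + z_β) / d)².
z_{α/2} + z_β = 1.960 + 0.842 = 2.802.
n = 2 × (2.802 / 0.98)² = 2 × 2.859² = 2 × 8.17 = 16.3.
Round up to the next whole participant.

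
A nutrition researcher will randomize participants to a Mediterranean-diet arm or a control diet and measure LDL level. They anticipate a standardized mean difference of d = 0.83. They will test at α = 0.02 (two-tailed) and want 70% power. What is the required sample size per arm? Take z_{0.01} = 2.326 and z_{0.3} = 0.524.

n = 24 per group

For two independent groups with equal n: n = 2·((z_{α/2} + z_β) / d)².
z_{α/2} + z_β = 2.326 + 0.524 = 2.850.
n = 2 × (2.850 / 0.83)² = 2 × 3.434² = 2 × 11.79 = 23.6.
Round up to the next whole participant.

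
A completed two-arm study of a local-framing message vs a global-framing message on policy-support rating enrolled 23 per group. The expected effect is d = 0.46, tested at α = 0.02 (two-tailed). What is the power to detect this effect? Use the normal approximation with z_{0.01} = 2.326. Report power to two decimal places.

For two equal groups, power = Φ(d·√(n/2) − z_{α/2}).
d·√(n/2) = 0.46 × √(23/2) = 0.46 × 3.391 = 1.560.
z_β = 1.560 − 2.326 = -0.766.
Power = Φ(-0.766) = 0.222.

power ≈ 0.22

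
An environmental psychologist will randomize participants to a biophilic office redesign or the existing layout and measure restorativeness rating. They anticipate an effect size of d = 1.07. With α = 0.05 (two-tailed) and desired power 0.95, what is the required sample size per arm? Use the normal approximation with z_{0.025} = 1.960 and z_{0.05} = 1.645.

n = 23 per group

For two independent groups with equal n: n = 2·((z_{α/2} + z_β) / d)².
z_{α/2} + z_β = 1.960 + 1.645 = 3.605.
n = 2 × (3.605 / 1.07)² = 2 × 3.369² = 2 × 11.35 = 22.7.
Round up to the next whole participant.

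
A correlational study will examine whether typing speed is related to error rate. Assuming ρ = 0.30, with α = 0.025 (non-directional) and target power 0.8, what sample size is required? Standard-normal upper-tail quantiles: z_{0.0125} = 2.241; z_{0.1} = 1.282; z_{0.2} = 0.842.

Fisher's z: C = ½·ln((1+r)/(1−r)) = ½·ln(1.8571) = 0.3095.
n = ((z_{α/2} + z_β)/C)² + 3.
(2.241 + 0.842) / 0.3095 = 3.083 / 0.3095 = 9.961.
n = 9.961² + 3 = 99.23 + 3 = 102.2.
Round up.

n = 103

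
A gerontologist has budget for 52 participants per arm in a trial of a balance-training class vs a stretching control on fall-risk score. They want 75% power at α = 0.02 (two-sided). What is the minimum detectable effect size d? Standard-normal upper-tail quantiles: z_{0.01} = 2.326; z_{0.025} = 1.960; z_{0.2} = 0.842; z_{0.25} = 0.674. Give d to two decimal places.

For two independent groups of n = 52 each: d_min = (z_{α/2} + z_β)·√(2/n).
z-sum = 2.326 + 0.674 = 3.000.
d_min = 3.000 × √(2/52) = 3.000 × 0.1961 = 0.588.

d_min ≈ 0.59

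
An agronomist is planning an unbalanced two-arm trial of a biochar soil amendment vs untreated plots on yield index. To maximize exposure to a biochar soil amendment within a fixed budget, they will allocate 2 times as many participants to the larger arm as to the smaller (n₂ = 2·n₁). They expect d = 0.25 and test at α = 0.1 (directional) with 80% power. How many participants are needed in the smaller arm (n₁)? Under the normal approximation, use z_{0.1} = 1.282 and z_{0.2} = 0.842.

n₁ = 109

With allocation ratio k = n₂/n₁ = 2, Var(x̄₁−x̄₂) = σ²(1/n₁ + 1/(k·n₁)) = σ²·(k+1)/(k·n₁).
So n₁ = (1 + 1/k)·((z_{α} + z_β)/d)² = 1.500 × (2.124/0.25)².
n₁ = 1.500 × 72.18 = 108.3.
Round up: n₁ = 109, giving n₂ = 2 × 109 = 218.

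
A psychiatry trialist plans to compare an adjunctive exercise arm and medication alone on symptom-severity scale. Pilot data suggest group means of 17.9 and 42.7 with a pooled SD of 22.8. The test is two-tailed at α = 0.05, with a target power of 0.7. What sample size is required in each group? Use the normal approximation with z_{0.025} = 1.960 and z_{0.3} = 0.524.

Cohen's d = |M₁ − M₂| / SD_pooled = |17.9 − 42.7| / 22.8 = 24.8 / 22.8 = 1.088.
For two independent groups with equal n: n = 2·((z_{α/2} + z_β) / d)².
z_{α/2} + z_β = 1.960 + 0.524 = 2.484.
n = 2 × (2.484 / 1.088)² = 2 × 2.283² = 2 × 5.21 = 10.4.
Round up to the next whole participant.

n = 11 per group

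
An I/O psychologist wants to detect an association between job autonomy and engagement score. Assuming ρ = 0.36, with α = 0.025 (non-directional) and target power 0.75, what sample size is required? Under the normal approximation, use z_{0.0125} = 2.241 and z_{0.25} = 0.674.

n = 63

Fisher's z: C = ½·ln((1+r)/(1−r)) = ½·ln(2.1250) = 0.3769.
n = ((z_{α/2} + z_β)/C)² + 3.
(2.241 + 0.674) / 0.3769 = 2.915 / 0.3769 = 7.734.
n = 7.734² + 3 = 59.82 + 3 = 62.8.
Round up.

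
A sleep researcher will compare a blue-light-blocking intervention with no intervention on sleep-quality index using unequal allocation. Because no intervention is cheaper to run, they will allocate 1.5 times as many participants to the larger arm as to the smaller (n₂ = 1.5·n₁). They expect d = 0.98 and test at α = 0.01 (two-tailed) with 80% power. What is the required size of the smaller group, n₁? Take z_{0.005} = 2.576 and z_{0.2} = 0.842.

With allocation ratio k = n₂/n₁ = 1.5, Var(x̄₁−x̄₂) = σ²(1/n₁ + 1/(k·n₁)) = σ²·(k+1)/(k·n₁).
So n₁ = (1 + 1/k)·((z_{α/2} + z_β)/d)² = 1.667 × (3.418/0.98)².
n₁ = 1.667 × 12.16 = 20.3.
Round up: n₁ = 21, giving n₂ = ⌈1.5 × 21⌉ = ⌈31.5⌉ = 32.

n₁ = 21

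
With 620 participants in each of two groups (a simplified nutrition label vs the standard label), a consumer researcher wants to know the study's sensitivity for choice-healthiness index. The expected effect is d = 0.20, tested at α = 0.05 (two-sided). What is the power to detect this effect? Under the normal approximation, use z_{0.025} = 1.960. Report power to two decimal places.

For two equal groups, power = Φ(d·√(n/2) − z_{α/2}).
d·√(n/2) = 0.20 × √(620/2) = 0.20 × 17.607 = 3.521.
z_β = 3.521 − 1.960 = 1.561.
Power = Φ(1.561) = 0.941.

power ≈ 0.94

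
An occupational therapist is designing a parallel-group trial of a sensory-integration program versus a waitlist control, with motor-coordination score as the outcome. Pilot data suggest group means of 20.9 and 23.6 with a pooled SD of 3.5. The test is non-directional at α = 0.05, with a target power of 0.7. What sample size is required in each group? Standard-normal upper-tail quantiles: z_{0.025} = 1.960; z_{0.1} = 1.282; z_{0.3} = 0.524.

Cohen's d = |M₁ − M₂| / SD_pooled = |20.9 − 23.6| / 3.5 = 2.7 / 3.5 = 0.771.
For two independent groups with equal n: n = 2·((z_{α/2} + z_β) / d)².
z_{α/2} + z_β = 1.960 + 0.524 = 2.484.
n = 2 × (2.484 / 0.771)² = 2 × 3.222² = 2 × 10.38 = 20.8.
Round up to the next whole participant.

n = 21 per group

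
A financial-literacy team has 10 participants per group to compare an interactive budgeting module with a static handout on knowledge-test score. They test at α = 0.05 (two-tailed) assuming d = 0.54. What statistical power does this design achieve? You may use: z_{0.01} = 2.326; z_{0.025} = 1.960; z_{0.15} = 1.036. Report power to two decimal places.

For two equal groups, power = Φ(d·√(n/2) − z_{α/2}).
d·√(n/2) = 0.54 × √(10/2) = 0.54 × 2.236 = 1.207.
z_β = 1.207 − 1.960 = -0.753.
Power = Φ(-0.753) = 0.226.

power ≈ 0.23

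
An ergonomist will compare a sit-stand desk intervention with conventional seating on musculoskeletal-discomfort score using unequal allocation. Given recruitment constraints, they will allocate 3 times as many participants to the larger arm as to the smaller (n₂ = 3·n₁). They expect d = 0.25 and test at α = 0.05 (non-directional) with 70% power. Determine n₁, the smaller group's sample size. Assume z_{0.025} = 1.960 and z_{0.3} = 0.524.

With allocation ratio k = n₂/n₁ = 3, Var(x̄₁−x̄₂) = σ²(1/n₁ + 1/(k·n₁)) = σ²·(k+1)/(k·n₁).
So n₁ = (1 + 1/k)·((z_{α/2} + z_β)/d)² = 1.333 × (2.484/0.25)².
n₁ = 1.333 × 98.72 = 131.6.
Round up: n₁ = 132, giving n₂ = 3 × 132 = 396.

n₁ = 132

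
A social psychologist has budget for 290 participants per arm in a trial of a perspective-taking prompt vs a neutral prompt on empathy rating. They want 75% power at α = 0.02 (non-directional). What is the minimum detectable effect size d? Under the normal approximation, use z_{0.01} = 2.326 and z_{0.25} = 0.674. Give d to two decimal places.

d_min ≈ 0.25

For two independent groups of n = 290 each: d_min = (z_{α/2} + z_β)·√(2/n).
z-sum = 2.326 + 0.674 = 3.000.
d_min = 3.000 × √(2/290) = 3.000 × 0.0830 = 0.249.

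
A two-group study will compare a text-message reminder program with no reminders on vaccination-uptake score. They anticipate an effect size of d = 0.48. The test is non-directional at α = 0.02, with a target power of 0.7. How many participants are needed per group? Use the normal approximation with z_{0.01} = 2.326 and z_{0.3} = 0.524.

For two independent groups with equal n: n = 2·((z_{α/2} + z_β) / d)².
z_{α/2} + z_β = 2.326 + 0.524 = 2.850.
n = 2 × (2.850 / 0.48)² = 2 × 5.938² = 2 × 35.25 = 70.5.
Round up to the next whole participant.

n = 71 per group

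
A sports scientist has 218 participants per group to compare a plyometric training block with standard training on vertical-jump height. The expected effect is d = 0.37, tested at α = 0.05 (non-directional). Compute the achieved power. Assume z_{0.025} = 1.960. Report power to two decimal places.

power ≈ 0.97

For two equal groups, power = Φ(d·√(n/2) − z_{α/2}).
d·√(n/2) = 0.37 × √(218/2) = 0.37 × 10.440 = 3.863.
z_β = 3.863 − 1.960 = 1.903.
Power = Φ(1.903) = 0.971.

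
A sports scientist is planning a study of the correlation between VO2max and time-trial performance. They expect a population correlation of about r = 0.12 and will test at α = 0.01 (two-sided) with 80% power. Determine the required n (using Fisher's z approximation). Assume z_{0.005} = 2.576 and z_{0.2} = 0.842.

n = 807

Fisher's z: C = ½·ln((1+r)/(1−r)) = ½·ln(1.2727) = 0.1206.
n = ((z_{α/2} + z_β)/C)² + 3.
(2.576 + 0.842) / 0.1206 = 3.418 / 0.1206 = 28.342.
n = 28.342² + 3 = 803.25 + 3 = 806.2.
Round up.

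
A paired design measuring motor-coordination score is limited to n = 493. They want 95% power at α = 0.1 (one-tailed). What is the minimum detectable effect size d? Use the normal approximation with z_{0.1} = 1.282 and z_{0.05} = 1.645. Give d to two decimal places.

For a single sample (or paired design) of n = 493: d_min = (z_{α} + z_β)/√n.
z-sum = 1.282 + 1.645 = 2.927.
d_min = 2.927 / √493 = 2.927 / 22.204 = 0.132.

d_min ≈ 0.13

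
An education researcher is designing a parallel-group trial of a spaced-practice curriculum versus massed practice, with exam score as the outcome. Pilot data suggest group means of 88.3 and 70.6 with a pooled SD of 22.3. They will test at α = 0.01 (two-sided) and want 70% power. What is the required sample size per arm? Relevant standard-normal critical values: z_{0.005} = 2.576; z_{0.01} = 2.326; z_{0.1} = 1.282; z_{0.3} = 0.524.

Cohen's d = |M₁ − M₂| / SD_pooled = |88.3 − 70.6| / 22.3 = 17.7 / 22.3 = 0.794.
For two independent groups with equal n: n = 2·((z_{α/2} + z_β) / d)².
z_{α/2} + z_β = 2.576 + 0.524 = 3.100.
n = 2 × (3.100 / 0.794)² = 2 × 3.904² = 2 × 15.24 = 30.5.
Round up to the next whole participant.

n = 31 per group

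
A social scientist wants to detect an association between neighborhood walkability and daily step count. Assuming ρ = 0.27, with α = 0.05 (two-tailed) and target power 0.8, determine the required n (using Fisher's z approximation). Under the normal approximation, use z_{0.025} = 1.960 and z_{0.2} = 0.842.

n = 106

Fisher's z: C = ½·ln((1+r)/(1−r)) = ½·ln(1.7397) = 0.2769.
n = ((z_{α/2} + z_β)/C)² + 3.
(1.960 + 0.842) / 0.2769 = 2.802 / 0.2769 = 10.119.
n = 10.119² + 3 = 102.40 + 3 = 105.4.
Round up.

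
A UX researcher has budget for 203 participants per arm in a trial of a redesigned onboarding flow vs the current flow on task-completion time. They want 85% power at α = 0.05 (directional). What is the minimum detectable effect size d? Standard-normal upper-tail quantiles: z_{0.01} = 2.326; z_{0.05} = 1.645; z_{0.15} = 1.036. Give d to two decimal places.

d_min ≈ 0.27

For two independent groups of n = 203 each: d_min = (z_{α} + z_β)·√(2/n).
z-sum = 1.645 + 1.036 = 2.681.
d_min = 2.681 × √(2/203) = 2.681 × 0.0993 = 0.266.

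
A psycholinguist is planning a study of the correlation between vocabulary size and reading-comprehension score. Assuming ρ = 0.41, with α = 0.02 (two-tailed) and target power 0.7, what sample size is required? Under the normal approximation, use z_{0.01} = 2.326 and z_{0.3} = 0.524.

n = 46

Fisher's z: C = ½·ln((1+r)/(1−r)) = ½·ln(2.3898) = 0.4356.
n = ((z_{α/2} + z_β)/C)² + 3.
(2.326 + 0.524) / 0.4356 = 2.850 / 0.4356 = 6.543.
n = 6.543² + 3 = 42.81 + 3 = 45.8.
Round up.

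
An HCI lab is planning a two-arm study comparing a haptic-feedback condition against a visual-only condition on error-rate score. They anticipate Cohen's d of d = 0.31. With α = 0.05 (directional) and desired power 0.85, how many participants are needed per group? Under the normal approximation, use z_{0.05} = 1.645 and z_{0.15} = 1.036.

For two independent groups with equal n: n = 2·((z_{α} + z_β) / d)².
z_{α} + z_β = 1.645 + 1.036 = 2.681.
n = 2 × (2.681 / 0.31)² = 2 × 8.648² = 2 × 74.79 = 149.6.
Round up to the next whole participant.

n = 150 per group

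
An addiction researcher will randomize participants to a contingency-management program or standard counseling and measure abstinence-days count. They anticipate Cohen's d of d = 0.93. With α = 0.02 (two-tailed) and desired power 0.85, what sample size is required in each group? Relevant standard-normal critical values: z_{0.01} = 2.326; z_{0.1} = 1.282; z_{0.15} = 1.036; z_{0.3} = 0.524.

For two independent groups with equal n: n = 2·((z_{α/2} + z_β) / d)².
z_{α/2} + z_β = 2.326 + 1.036 = 3.362.
n = 2 × (3.362 / 0.93)² = 2 × 3.615² = 2 × 13.07 = 26.1.
Round up to the next whole participant.

n = 27 per group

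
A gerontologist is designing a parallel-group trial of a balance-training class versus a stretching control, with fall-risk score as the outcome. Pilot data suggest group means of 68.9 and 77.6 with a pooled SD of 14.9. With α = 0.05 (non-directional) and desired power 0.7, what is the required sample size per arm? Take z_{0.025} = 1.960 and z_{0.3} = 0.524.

Cohen's d = |M₁ − M₂| / SD_pooled = |68.9 − 77.6| / 14.9 = 8.7 / 14.9 = 0.584.
For two independent groups with equal n: n = 2·((z_{α/2} + z_β) / d)².
z_{α/2} + z_β = 1.960 + 0.524 = 2.484.
n = 2 × (2.484 / 0.584)² = 2 × 4.253² = 2 × 18.09 = 36.2.
Round up to the next whole participant.

n = 37 per group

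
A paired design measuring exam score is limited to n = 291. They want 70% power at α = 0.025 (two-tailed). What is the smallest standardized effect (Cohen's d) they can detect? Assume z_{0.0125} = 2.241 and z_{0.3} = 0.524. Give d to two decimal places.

d_min ≈ 0.16

For a single sample (or paired design) of n = 291: d_min = (z_{α/2} + z_β)/√n.
z-sum = 2.241 + 0.524 = 2.765.
d_min = 2.765 / √291 = 2.765 / 17.059 = 0.162.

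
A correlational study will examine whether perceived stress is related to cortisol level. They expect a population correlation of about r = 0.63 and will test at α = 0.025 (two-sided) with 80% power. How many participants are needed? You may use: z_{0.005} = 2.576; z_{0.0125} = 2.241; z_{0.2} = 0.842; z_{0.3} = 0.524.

Fisher's z: C = ½·ln((1+r)/(1−r)) = ½·ln(4.4054) = 0.7414.
n = ((z_{α/2} + z_β)/C)² + 3.
(2.241 + 0.842) / 0.7414 = 3.083 / 0.7414 = 4.158.
n = 4.158² + 3 = 17.29 + 3 = 20.3.
Round up.

n = 21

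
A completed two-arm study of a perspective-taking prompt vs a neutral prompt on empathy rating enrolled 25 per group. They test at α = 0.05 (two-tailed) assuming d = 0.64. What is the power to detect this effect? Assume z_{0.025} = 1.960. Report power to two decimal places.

power ≈ 0.62

For two equal groups, power = Φ(d·√(n/2) − z_{α/2}).
d·√(n/2) = 0.64 × √(25/2) = 0.64 × 3.536 = 2.263.
z_β = 2.263 − 1.960 = 0.303.
Power = Φ(0.303) = 0.619.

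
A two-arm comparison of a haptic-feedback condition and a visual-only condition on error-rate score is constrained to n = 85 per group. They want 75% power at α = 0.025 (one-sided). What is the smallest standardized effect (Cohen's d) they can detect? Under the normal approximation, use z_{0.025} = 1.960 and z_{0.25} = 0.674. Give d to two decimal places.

d_min ≈ 0.40

For two independent groups of n = 85 each: d_min = (z_{α} + z_β)·√(2/n).
z-sum = 1.960 + 0.674 = 2.634.
d_min = 2.634 × √(2/85) = 2.634 × 0.1534 = 0.404.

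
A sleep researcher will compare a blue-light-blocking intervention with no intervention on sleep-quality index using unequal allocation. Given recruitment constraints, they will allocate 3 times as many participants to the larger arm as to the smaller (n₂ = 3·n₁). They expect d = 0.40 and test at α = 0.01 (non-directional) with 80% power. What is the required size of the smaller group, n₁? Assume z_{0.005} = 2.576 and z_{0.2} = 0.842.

n₁ = 98

With allocation ratio k = n₂/n₁ = 3, Var(x̄₁−x̄₂) = σ²(1/n₁ + 1/(k·n₁)) = σ²·(k+1)/(k·n₁).
So n₁ = (1 + 1/k)·((z_{α/2} + z_β)/d)² = 1.333 × (3.418/0.40)².
n₁ = 1.333 × 73.02 = 97.4.
Round up: n₁ = 98, giving n₂ = 3 × 98 = 294.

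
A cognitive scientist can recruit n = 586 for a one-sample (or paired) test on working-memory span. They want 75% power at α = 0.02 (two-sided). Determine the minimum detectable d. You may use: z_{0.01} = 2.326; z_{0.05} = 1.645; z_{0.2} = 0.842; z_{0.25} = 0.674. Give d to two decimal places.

For a single sample (or paired design) of n = 586: d_min = (z_{α/2} + z_β)/√n.
z-sum = 2.326 + 0.674 = 3.000.
d_min = 3.000 / √586 = 3.000 / 24.207 = 0.124.

d_min ≈ 0.12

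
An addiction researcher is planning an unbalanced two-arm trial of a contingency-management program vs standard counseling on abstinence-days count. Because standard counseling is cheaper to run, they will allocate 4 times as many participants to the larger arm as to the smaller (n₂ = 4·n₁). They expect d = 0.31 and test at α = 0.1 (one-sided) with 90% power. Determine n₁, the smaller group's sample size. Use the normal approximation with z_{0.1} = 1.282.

n₁ = 86

With allocation ratio k = n₂/n₁ = 4, Var(x̄₁−x̄₂) = σ²(1/n₁ + 1/(k·n₁)) = σ²·(k+1)/(k·n₁).
So n₁ = (1 + 1/k)·((z_{α} + z_β)/d)² = 1.250 × (2.564/0.31)².
n₁ = 1.250 × 68.41 = 85.5.
Round up: n₁ = 86, giving n₂ = 4 × 86 = 344.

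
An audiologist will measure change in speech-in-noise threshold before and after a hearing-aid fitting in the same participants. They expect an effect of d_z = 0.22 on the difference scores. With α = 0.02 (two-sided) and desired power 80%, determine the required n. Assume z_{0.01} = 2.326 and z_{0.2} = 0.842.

n = 208 pairs

For a paired (one-sample on differences) test: n = ((z_{α/2} + z_β) / d)².
z_{α/2} + z_β = 2.326 + 0.842 = 3.168.
n = (3.168 / 0.22)² = 14.400² = 207.36.
Round up.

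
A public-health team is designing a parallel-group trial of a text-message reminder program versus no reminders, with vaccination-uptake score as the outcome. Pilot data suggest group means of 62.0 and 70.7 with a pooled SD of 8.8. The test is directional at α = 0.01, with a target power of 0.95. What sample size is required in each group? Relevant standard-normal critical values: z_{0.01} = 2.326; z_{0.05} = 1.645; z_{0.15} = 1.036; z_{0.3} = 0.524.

Cohen's d = |M₁ − M₂| / SD_pooled = |62.0 − 70.7| / 8.8 = 8.7 / 8.8 = 0.989.
For two independent groups with equal n: n = 2·((z_{α} + z_β) / d)².
z_{α} + z_β = 2.326 + 1.645 = 3.971.
n = 2 × (3.971 / 0.989)² = 2 × 4.015² = 2 × 16.12 = 32.2.
Round up to the next whole participant.

n = 33 per group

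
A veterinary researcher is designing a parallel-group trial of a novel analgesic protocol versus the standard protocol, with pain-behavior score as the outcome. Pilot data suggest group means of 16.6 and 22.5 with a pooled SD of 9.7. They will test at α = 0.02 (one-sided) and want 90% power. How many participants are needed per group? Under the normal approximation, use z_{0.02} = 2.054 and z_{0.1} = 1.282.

Cohen's d = |M₁ − M₂| / SD_pooled = |16.6 − 22.5| / 9.7 = 5.9 / 9.7 = 0.608.
For two independent groups with equal n: n = 2·((z_{α} + z_β) / d)².
z_{α} + z_β = 2.054 + 1.282 = 3.336.
n = 2 × (3.336 / 0.608)² = 2 × 5.487² = 2 × 30.11 = 60.2.
Round up to the next whole participant.

n = 61 per group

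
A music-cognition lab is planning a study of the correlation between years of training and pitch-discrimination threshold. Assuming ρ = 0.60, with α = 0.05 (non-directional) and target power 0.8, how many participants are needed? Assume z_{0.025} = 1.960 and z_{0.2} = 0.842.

Fisher's z: C = ½·ln((1+r)/(1−r)) = ½·ln(4.0000) = 0.6931.
n = ((z_{α/2} + z_β)/C)² + 3.
(1.960 + 0.842) / 0.6931 = 2.802 / 0.6931 = 4.043.
n = 4.043² + 3 = 16.34 + 3 = 19.3.
Round up.

n = 20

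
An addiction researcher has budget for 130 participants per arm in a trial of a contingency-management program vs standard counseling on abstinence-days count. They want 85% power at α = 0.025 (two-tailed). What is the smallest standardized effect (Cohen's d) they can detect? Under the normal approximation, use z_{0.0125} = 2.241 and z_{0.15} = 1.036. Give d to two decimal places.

d_min ≈ 0.41

For two independent groups of n = 130 each: d_min = (z_{α/2} + z_β)·√(2/n).
z-sum = 2.241 + 1.036 = 3.277.
d_min = 3.277 × √(2/130) = 3.277 × 0.1240 = 0.406.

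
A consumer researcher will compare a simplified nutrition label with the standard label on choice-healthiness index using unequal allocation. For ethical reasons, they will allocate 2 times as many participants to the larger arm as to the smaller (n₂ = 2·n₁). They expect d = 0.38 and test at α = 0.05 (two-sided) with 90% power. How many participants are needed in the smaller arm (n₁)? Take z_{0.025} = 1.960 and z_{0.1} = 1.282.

With allocation ratio k = n₂/n₁ = 2, Var(x̄₁−x̄₂) = σ²(1/n₁ + 1/(k·n₁)) = σ²·(k+1)/(k·n₁).
So n₁ = (1 + 1/k)·((z_{α/2} + z_β)/d)² = 1.500 × (3.242/0.38)².
n₁ = 1.500 × 72.79 = 109.2.
Round up: n₁ = 110, giving n₂ = 2 × 110 = 220.

n₁ = 110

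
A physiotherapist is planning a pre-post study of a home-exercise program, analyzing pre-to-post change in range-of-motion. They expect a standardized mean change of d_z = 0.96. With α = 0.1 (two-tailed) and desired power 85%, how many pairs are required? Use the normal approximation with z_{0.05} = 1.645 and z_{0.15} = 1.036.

For a paired (one-sample on differences) test: n = ((z_{α/2} + z_β) / d)².
z_{α/2} + z_β = 1.645 + 1.036 = 2.681.
n = (2.681 / 0.96)² = 2.793² = 7.80.
Round up.

n = 8 pairs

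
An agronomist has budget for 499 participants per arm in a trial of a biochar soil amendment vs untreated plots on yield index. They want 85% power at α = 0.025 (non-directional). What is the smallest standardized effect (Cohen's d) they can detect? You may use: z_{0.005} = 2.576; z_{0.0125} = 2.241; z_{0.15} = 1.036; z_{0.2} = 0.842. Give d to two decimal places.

For two independent groups of n = 499 each: d_min = (z_{α/2} + z_β)·√(2/n).
z-sum = 2.241 + 1.036 = 3.277.
d_min = 3.277 × √(2/499) = 3.277 × 0.0633 = 0.207.

d_min ≈ 0.21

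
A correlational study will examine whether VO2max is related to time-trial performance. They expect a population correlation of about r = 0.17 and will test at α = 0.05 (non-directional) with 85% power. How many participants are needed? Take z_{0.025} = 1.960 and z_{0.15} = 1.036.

n = 308

Fisher's z: C = ½·ln((1+r)/(1−r)) = ½·ln(1.4096) = 0.1717.
n = ((z_{α/2} + z_β)/C)² + 3.
(1.960 + 1.036) / 0.1717 = 2.996 / 0.1717 = 17.449.
n = 17.449² + 3 = 304.47 + 3 = 307.5.
Round up.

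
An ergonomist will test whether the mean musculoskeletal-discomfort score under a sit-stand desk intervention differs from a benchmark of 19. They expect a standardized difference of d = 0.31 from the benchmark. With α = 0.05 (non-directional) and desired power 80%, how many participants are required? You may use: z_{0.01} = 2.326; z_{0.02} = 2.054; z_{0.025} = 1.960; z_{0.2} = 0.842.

For a one-sample test: n = ((z_{α/2} + z_β) / d)².
z_{α/2} + z_β = 1.960 + 0.842 = 2.802.
n = (2.802 / 0.31)² = 9.039² = 81.70.
Round up.

n = 82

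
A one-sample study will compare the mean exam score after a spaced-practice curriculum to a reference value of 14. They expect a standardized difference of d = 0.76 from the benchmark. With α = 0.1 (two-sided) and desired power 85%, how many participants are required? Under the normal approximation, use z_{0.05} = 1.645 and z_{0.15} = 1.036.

For a one-sample test: n = ((z_{α/2} + z_β) / d)².
z_{α/2} + z_β = 1.645 + 1.036 = 2.681.
n = (2.681 / 0.76)² = 3.528² = 12.44.
Round up.

n = 13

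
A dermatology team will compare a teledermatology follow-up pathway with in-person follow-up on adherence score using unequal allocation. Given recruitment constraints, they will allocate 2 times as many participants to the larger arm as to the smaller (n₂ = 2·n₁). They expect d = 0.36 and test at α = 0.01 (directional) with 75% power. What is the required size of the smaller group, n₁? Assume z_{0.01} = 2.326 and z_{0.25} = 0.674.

With allocation ratio k = n₂/n₁ = 2, Var(x̄₁−x̄₂) = σ²(1/n₁ + 1/(k·n₁)) = σ²·(k+1)/(k·n₁).
So n₁ = (1 + 1/k)·((z_{α} + z_β)/d)² = 1.500 × (3.000/0.36)².
n₁ = 1.500 × 69.44 = 104.2.
Round up: n₁ = 105, giving n₂ = 2 × 105 = 210.

n₁ = 105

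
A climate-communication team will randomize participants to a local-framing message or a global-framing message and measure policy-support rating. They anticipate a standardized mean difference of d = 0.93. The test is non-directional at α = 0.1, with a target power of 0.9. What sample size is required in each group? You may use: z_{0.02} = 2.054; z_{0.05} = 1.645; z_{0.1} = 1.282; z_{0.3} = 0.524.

n = 20 per group

For two independent groups with equal n: n = 2·((z_{α/2} + z_β) / d)².
z_{α/2} + z_β = 1.645 + 1.282 = 2.927.
n = 2 × (2.927 / 0.93)² = 2 × 3.147² = 2 × 9.91 = 19.8.
Round up to the next whole participant.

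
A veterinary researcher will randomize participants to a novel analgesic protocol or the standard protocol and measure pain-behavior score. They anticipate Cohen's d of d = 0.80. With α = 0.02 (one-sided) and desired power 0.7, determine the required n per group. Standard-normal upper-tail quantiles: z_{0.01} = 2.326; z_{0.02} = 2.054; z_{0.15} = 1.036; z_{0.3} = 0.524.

For two independent groups with equal n: n = 2·((z_{α} + z_β) / d)².
z_{α} + z_β = 2.054 + 0.524 = 2.578.
n = 2 × (2.578 / 0.80)² = 2 × 3.222² = 2 × 10.38 = 20.8.
Round up to the next whole participant.

n = 21 per group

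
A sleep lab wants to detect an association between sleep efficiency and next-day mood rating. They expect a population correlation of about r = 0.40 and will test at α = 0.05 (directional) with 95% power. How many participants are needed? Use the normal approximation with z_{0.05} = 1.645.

Fisher's z: C = ½·ln((1+r)/(1−r)) = ½·ln(2.3333) = 0.4236.
n = ((z_{α} + z_β)/C)² + 3.
(1.645 + 1.645) / 0.4236 = 3.290 / 0.4236 = 7.767.
n = 7.767² + 3 = 60.32 + 3 = 63.3.
Round up.

n = 64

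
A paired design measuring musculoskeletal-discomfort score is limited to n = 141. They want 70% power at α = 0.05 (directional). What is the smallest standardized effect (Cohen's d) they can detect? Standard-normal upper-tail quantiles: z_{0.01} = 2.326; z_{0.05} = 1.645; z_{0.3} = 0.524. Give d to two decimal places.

d_min ≈ 0.18

For a single sample (or paired design) of n = 141: d_min = (z_{α} + z_β)/√n.
z-sum = 1.645 + 0.524 = 2.169.
d_min = 2.169 / √141 = 2.169 / 11.874 = 0.183.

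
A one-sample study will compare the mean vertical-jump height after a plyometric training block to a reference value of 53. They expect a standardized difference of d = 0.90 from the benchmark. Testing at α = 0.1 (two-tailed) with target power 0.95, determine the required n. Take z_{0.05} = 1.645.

For a one-sample test: n = ((z_{α/2} + z_β) / d)².
z_{α/2} + z_β = 1.645 + 1.645 = 3.290.
n = (3.290 / 0.90)² = 3.656² = 13.36.
Round up.

n = 14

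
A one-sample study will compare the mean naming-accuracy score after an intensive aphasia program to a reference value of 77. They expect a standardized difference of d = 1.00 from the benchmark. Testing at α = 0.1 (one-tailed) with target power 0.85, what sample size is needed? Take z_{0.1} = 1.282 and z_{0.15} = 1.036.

For a one-sample test: n = ((z_{α} + z_β) / d)².
z_{α} + z_β = 1.282 + 1.036 = 2.318.
n = (2.318 / 1.00)² = 2.318² = 5.37.
Round up.

n = 6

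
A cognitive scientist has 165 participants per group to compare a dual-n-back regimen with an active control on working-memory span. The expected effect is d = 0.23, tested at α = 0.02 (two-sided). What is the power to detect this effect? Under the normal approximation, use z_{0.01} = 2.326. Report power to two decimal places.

For two equal groups, power = Φ(d·√(n/2) − z_{α/2}).
d·√(n/2) = 0.23 × √(165/2) = 0.23 × 9.083 = 2.089.
z_β = 2.089 − 2.326 = -0.237.
Power = Φ(-0.237) = 0.406.

power ≈ 0.41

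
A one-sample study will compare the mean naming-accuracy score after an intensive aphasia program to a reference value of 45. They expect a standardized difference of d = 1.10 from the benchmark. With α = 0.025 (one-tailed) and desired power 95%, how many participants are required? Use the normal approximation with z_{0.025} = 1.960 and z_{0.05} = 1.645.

For a one-sample test: n = ((z_{α} + z_β) / d)².
z_{α} + z_β = 1.960 + 1.645 = 3.605.
n = (3.605 / 1.10)² = 3.277² = 10.74.
Round up.

n = 11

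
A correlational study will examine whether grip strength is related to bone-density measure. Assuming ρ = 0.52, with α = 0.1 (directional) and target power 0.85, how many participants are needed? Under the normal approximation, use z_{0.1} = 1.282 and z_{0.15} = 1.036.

n = 20

Fisher's z: C = ½·ln((1+r)/(1−r)) = ½·ln(3.1667) = 0.5763.
n = ((z_{α} + z_β)/C)² + 3.
(1.282 + 1.036) / 0.5763 = 2.318 / 0.5763 = 4.022.
n = 4.022² + 3 = 16.18 + 3 = 19.2.
Round up.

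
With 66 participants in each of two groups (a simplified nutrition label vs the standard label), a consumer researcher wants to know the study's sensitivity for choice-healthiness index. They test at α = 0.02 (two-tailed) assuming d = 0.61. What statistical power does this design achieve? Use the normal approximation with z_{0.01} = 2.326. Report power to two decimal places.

power ≈ 0.88

For two equal groups, power = Φ(d·√(n/2) − z_{α/2}).
d·√(n/2) = 0.61 × √(66/2) = 0.61 × 5.745 = 3.504.
z_β = 3.504 − 2.326 = 1.178.
Power = Φ(1.178) = 0.881.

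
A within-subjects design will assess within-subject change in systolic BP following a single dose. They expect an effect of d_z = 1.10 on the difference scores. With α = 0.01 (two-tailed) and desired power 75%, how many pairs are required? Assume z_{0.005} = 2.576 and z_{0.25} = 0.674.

n = 9 pairs

For a paired (one-sample on differences) test: n = ((z_{α/2} + z_β) / d)².
z_{α/2} + z_β = 2.576 + 0.674 = 3.250.
n = (3.250 / 1.10)² = 2.955² = 8.73.
Round up.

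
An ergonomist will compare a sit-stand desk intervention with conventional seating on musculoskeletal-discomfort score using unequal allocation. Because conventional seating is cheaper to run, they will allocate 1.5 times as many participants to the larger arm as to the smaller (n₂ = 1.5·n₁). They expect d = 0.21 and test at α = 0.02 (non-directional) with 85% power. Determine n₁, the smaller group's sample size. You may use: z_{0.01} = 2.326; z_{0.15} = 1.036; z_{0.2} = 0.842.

With allocation ratio k = n₂/n₁ = 1.5, Var(x̄₁−x̄₂) = σ²(1/n₁ + 1/(k·n₁)) = σ²·(k+1)/(k·n₁).
So n₁ = (1 + 1/k)·((z_{α/2} + z_β)/d)² = 1.667 × (3.362/0.21)².
n₁ = 1.667 × 256.30 = 427.2.
Round up: n₁ = 428, giving n₂ = 1.5 × 428 = 642.

n₁ = 428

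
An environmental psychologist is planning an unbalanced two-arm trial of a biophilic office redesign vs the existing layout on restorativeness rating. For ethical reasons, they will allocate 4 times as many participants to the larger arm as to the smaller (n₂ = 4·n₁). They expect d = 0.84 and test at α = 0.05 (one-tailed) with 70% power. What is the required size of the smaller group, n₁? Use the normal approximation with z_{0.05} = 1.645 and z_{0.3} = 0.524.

With allocation ratio k = n₂/n₁ = 4, Var(x̄₁−x̄₂) = σ²(1/n₁ + 1/(k·n₁)) = σ²·(k+1)/(k·n₁).
So n₁ = (1 + 1/k)·((z_{α} + z_β)/d)² = 1.250 × (2.169/0.84)².
n₁ = 1.250 × 6.67 = 8.3.
Round up: n₁ = 9, giving n₂ = 4 × 9 = 36.

n₁ = 9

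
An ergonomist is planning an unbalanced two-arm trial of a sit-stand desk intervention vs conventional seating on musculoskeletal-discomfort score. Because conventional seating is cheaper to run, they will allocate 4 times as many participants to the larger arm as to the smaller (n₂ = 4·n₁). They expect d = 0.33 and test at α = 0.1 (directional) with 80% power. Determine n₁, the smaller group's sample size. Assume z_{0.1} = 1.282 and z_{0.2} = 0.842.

n₁ = 52

With allocation ratio k = n₂/n₁ = 4, Var(x̄₁−x̄₂) = σ²(1/n₁ + 1/(k·n₁)) = σ²·(k+1)/(k·n₁).
So n₁ = (1 + 1/k)·((z_{α} + z_β)/d)² = 1.250 × (2.124/0.33)².
n₁ = 1.250 × 41.43 = 51.8.
Round up: n₁ = 52, giving n₂ = 4 × 52 = 208.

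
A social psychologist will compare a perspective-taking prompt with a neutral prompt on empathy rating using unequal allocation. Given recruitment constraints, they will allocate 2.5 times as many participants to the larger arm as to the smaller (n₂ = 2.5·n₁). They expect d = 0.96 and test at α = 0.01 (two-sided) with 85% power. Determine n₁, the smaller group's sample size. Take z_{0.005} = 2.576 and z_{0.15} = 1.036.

With allocation ratio k = n₂/n₁ = 2.5, Var(x̄₁−x̄₂) = σ²(1/n₁ + 1/(k·n₁)) = σ²·(k+1)/(k·n₁).
So n₁ = (1 + 1/k)·((z_{α/2} + z_β)/d)² = 1.400 × (3.612/0.96)².
n₁ = 1.400 × 14.16 = 19.8.
Round up: n₁ = 20, giving n₂ = 2.5 × 20 = 50.

n₁ = 20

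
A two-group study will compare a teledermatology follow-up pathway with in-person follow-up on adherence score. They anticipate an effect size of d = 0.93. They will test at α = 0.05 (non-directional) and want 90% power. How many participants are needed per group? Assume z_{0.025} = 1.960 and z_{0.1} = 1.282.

For two independent groups with equal n: n = 2·((z_{α/2} + z_β) / d)².
z_{α/2} + z_β = 1.960 + 1.282 = 3.242.
n = 2 × (3.242 / 0.93)² = 2 × 3.486² = 2 × 12.15 = 24.3.
Round up to the next whole participant.

n = 25 per group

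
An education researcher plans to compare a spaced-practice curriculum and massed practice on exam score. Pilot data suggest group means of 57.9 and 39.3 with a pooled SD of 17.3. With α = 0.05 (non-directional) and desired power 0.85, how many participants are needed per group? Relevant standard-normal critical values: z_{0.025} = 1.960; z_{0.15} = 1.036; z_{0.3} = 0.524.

Cohen's d = |M₁ − M₂| / SD_pooled = |57.9 − 39.3| / 17.3 = 18.6 / 17.3 = 1.075.
For two independent groups with equal n: n = 2·((z_{α/2} + z_β) / d)².
z_{α/2} + z_β = 1.960 + 1.036 = 2.996.
n = 2 × (2.996 / 1.075)² = 2 × 2.787² = 2 × 7.77 = 15.5.
Round up to the next whole participant.

n = 16 per group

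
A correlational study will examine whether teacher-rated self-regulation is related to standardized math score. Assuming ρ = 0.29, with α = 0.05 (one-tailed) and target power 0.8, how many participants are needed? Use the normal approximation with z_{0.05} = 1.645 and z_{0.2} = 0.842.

Fisher's z: C = ½·ln((1+r)/(1−r)) = ½·ln(1.8169) = 0.2986.
n = ((z_{α} + z_β)/C)² + 3.
(1.645 + 0.842) / 0.2986 = 2.487 / 0.2986 = 8.329.
n = 8.329² + 3 = 69.37 + 3 = 72.4.
Round up.

n = 73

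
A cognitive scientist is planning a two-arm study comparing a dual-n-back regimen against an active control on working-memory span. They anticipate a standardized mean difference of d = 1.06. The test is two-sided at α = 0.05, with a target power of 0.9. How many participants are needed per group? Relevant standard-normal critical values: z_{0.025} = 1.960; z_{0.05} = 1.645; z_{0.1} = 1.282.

For two independent groups with equal n: n = 2·((z_{α/2} + z_β) / d)².
z_{α/2} + z_β = 1.960 + 1.282 = 3.242.
n = 2 × (3.242 / 1.06)² = 2 × 3.058² = 2 × 9.35 = 18.7.
Round up to the next whole participant.

n = 19 per group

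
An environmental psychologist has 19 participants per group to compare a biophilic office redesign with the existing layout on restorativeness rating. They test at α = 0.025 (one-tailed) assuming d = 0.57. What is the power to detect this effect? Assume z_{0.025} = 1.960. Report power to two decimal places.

power ≈ 0.42

For two equal groups, power = Φ(d·√(n/2) − z_{α}).
d·√(n/2) = 0.57 × √(19/2) = 0.57 × 3.082 = 1.757.
z_β = 1.757 − 1.960 = -0.203.
Power = Φ(-0.203) = 0.420.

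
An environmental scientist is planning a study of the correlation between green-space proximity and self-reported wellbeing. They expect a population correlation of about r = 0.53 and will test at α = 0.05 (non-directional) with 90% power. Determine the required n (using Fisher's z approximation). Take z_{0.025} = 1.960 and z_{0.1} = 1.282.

n = 34

Fisher's z: C = ½·ln((1+r)/(1−r)) = ½·ln(3.2553) = 0.5901.
n = ((z_{α/2} + z_β)/C)² + 3.
(1.960 + 1.282) / 0.5901 = 3.242 / 0.5901 = 5.494.
n = 5.494² + 3 = 30.18 + 3 = 33.2.
Round up.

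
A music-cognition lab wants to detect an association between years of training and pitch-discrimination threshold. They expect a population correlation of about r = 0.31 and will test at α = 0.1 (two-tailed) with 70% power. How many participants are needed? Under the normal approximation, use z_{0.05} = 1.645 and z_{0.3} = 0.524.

Fisher's z: C = ½·ln((1+r)/(1−r)) = ½·ln(1.8986) = 0.3205.
n = ((z_{α/2} + z_β)/C)² + 3.
(1.645 + 0.524) / 0.3205 = 2.169 / 0.3205 = 6.768.
n = 6.768² + 3 = 45.80 + 3 = 48.8.
Round up.

n = 49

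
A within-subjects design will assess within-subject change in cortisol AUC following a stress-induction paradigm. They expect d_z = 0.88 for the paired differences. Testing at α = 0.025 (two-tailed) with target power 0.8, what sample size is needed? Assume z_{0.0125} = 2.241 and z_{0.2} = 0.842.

For a paired (one-sample on differences) test: n = ((z_{α/2} + z_β) / d)².
z_{α/2} + z_β = 2.241 + 0.842 = 3.083.
n = (3.083 / 0.88)² = 3.503² = 12.27.
Round up.

n = 13 pairs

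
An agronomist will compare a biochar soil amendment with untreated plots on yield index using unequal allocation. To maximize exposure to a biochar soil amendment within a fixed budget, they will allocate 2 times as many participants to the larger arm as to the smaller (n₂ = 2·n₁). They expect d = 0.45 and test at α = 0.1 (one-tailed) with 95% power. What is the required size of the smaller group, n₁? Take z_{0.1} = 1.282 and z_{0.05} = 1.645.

With allocation ratio k = n₂/n₁ = 2, Var(x̄₁−x̄₂) = σ²(1/n₁ + 1/(k·n₁)) = σ²·(k+1)/(k·n₁).
So n₁ = (1 + 1/k)·((z_{α} + z_β)/d)² = 1.500 × (2.927/0.45)².
n₁ = 1.500 × 42.31 = 63.5.
Round up: n₁ = 64, giving n₂ = 2 × 64 = 128.

n₁ = 64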